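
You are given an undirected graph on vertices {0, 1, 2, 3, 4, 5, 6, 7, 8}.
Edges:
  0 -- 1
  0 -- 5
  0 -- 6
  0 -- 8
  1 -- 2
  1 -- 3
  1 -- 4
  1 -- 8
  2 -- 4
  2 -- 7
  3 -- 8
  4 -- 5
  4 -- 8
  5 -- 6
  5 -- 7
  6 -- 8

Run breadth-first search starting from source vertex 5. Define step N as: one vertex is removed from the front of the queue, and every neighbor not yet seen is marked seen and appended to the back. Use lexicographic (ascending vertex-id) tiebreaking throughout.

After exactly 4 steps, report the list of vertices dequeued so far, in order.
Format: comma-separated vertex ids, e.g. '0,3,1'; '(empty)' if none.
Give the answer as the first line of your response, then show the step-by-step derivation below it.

5,0,4,6

step 1: dequeue 5; queue=[0,4,6,7]; order=5
step 2: dequeue 0; queue=[4,6,7,1,8]; order=5,0
step 3: dequeue 4; queue=[6,7,1,8,2]; order=5,0,4
step 4: dequeue 6; queue=[7,1,8,2]; order=5,0,4,6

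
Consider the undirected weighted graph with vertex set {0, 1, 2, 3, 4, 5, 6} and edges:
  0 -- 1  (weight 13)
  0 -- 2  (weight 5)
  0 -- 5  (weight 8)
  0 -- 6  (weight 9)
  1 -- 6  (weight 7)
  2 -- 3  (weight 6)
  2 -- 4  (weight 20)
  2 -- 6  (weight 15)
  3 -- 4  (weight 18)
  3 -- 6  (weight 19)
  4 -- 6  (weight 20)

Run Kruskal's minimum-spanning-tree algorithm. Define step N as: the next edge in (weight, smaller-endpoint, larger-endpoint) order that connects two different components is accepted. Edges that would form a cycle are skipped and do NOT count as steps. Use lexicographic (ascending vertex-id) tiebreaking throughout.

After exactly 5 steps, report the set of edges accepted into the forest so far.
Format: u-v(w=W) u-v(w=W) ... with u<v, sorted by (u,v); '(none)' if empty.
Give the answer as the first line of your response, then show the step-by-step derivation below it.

0-2(w=5) 0-5(w=8) 0-6(w=9) 1-6(w=7) 2-3(w=6)

step 1: add edge 0-2 (w=5); MST = {0-2(w=5)}
step 2: add edge 2-3 (w=6); MST = {0-2(w=5) 2-3(w=6)}
step 3: add edge 1-6 (w=7); MST = {0-2(w=5) 1-6(w=7) 2-3(w=6)}
step 4: add edge 0-5 (w=8); MST = {0-2(w=5) 0-5(w=8) 1-6(w=7) 2-3(w=6)}
step 5: add edge 0-6 (w=9); MST = {0-2(w=5) 0-5(w=8) 0-6(w=9) 1-6(w=7) 2-3(w=6)}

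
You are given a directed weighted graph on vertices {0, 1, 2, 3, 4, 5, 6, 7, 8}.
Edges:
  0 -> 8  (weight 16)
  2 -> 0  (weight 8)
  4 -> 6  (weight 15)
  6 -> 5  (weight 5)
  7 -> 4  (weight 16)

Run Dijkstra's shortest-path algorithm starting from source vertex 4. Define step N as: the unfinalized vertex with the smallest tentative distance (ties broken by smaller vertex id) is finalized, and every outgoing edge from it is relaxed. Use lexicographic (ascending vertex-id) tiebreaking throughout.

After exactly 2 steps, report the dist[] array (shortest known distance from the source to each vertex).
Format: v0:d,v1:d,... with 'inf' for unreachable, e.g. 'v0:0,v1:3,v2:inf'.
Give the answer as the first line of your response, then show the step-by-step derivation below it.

v0:inf,v1:inf,v2:inf,v3:inf,v4:0,v5:20,v6:15,v7:inf,v8:inf

step 1: dist = v0:inf,v1:inf,v2:inf,v3:inf,v4:0,v5:inf,v6:15,v7:inf,v8:inf
step 2: dist = v0:inf,v1:inf,v2:inf,v3:inf,v4:0,v5:20,v6:15,v7:inf,v8:inf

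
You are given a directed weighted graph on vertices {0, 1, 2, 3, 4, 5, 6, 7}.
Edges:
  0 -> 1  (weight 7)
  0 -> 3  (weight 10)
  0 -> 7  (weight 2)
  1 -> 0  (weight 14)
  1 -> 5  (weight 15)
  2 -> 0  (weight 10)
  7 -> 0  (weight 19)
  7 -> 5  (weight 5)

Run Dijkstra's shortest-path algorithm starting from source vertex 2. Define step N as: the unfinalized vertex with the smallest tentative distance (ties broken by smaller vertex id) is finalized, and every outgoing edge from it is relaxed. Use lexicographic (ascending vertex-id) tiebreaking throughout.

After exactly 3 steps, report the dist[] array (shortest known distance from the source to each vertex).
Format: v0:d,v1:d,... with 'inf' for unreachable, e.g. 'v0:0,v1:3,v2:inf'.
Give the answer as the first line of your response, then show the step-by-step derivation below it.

v0:10,v1:17,v2:0,v3:20,v4:inf,v5:17,v6:inf,v7:12

step 1: dist = v0:10,v1:inf,v2:0,v3:inf,v4:inf,v5:inf,v6:inf,v7:inf
step 2: dist = v0:10,v1:17,v2:0,v3:20,v4:inf,v5:inf,v6:inf,v7:12
step 3: dist = v0:10,v1:17,v2:0,v3:20,v4:inf,v5:17,v6:inf,v7:12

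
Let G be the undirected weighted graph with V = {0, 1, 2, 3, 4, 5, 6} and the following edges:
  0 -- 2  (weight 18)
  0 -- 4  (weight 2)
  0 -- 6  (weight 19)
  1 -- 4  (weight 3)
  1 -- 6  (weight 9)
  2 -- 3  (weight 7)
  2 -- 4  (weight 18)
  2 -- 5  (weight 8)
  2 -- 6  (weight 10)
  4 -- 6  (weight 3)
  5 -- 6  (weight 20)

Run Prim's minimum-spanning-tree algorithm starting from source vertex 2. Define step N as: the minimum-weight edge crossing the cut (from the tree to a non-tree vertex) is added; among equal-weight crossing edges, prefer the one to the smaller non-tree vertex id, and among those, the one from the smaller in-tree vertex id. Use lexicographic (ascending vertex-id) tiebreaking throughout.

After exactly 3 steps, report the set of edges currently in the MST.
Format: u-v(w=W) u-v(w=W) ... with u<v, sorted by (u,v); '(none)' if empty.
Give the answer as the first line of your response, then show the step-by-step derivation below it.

2-3(w=7) 2-5(w=8) 2-6(w=10)

step 1: add edge 2-3 (w=7); MST = {2-3(w=7)}
step 2: add edge 2-5 (w=8); MST = {2-3(w=7) 2-5(w=8)}
step 3: add edge 2-6 (w=10); MST = {2-3(w=7) 2-5(w=8) 2-6(w=10)}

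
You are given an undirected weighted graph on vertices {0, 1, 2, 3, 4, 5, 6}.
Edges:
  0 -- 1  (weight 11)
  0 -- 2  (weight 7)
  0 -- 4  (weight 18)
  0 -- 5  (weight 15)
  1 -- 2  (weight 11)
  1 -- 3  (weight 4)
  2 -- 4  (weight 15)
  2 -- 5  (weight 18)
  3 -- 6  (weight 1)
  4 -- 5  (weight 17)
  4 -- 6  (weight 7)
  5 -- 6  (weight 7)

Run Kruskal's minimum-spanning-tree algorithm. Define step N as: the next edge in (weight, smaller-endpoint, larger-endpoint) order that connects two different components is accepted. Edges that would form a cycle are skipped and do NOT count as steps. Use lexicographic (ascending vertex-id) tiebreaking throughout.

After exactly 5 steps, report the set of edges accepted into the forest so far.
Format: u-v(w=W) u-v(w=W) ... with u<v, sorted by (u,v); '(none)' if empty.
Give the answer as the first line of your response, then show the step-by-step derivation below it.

0-2(w=7) 1-3(w=4) 3-6(w=1) 4-6(w=7) 5-6(w=7)

step 1: add edge 3-6 (w=1); MST = {3-6(w=1)}
step 2: add edge 1-3 (w=4); MST = {1-3(w=4) 3-6(w=1)}
step 3: add edge 0-2 (w=7); MST = {0-2(w=7) 1-3(w=4) 3-6(w=1)}
step 4: add edge 4-6 (w=7); MST = {0-2(w=7) 1-3(w=4) 3-6(w=1) 4-6(w=7)}
step 5: add edge 5-6 (w=7); MST = {0-2(w=7) 1-3(w=4) 3-6(w=1) 4-6(w=7) 5-6(w=7)}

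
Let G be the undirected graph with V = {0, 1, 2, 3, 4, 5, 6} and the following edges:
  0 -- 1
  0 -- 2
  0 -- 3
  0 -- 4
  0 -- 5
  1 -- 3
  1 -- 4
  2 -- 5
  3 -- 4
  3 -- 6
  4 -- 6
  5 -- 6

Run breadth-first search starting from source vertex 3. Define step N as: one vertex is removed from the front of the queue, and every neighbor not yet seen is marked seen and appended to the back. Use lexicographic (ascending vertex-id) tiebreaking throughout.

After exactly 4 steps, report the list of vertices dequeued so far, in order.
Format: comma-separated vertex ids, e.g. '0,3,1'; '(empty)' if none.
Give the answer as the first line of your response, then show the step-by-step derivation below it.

3,0,1,4

step 1: dequeue 3; queue=[0,1,4,6]; order=3
step 2: dequeue 0; queue=[1,4,6,2,5]; order=3,0
step 3: dequeue 1; queue=[4,6,2,5]; order=3,0,1
step 4: dequeue 4; queue=[6,2,5]; order=3,0,1,4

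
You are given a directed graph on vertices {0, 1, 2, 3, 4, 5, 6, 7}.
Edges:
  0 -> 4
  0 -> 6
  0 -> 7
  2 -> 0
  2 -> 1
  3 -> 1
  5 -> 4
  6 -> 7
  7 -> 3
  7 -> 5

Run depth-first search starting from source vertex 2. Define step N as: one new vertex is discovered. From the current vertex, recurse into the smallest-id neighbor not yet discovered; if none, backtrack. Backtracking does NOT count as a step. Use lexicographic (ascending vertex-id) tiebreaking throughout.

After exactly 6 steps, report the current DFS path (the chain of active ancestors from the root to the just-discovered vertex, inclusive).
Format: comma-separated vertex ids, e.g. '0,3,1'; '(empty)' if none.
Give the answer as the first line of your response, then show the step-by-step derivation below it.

2,0,6,7,3

step 1: discover 2; path=2; order=2
step 2: discover 0; path=2>0; order=2,0
step 3: discover 4; path=2>0>4; order=2,0,4
step 4: discover 6; path=2>0>6; order=2,0,4,6
step 5: discover 7; path=2>0>6>7; order=2,0,4,6,7
step 6: discover 3; path=2>0>6>7>3; order=2,0,4,6,7,3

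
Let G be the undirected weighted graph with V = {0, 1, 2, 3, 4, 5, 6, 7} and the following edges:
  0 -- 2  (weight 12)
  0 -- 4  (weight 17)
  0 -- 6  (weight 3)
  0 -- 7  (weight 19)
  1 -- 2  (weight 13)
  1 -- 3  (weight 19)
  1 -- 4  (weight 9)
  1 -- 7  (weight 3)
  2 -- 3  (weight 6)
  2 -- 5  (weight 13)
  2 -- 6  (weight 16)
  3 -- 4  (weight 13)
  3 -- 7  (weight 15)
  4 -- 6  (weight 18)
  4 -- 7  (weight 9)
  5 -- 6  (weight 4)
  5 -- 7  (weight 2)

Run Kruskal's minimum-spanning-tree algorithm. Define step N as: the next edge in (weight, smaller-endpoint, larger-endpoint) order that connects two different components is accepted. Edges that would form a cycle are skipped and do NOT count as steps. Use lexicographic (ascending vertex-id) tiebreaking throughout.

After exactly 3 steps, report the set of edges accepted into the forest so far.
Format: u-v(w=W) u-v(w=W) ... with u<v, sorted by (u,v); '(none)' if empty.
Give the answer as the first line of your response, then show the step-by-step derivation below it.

0-6(w=3) 1-7(w=3) 5-7(w=2)

step 1: add edge 5-7 (w=2); MST = {5-7(w=2)}
step 2: add edge 0-6 (w=3); MST = {0-6(w=3) 5-7(w=2)}
step 3: add edge 1-7 (w=3); MST = {0-6(w=3) 1-7(w=3) 5-7(w=2)}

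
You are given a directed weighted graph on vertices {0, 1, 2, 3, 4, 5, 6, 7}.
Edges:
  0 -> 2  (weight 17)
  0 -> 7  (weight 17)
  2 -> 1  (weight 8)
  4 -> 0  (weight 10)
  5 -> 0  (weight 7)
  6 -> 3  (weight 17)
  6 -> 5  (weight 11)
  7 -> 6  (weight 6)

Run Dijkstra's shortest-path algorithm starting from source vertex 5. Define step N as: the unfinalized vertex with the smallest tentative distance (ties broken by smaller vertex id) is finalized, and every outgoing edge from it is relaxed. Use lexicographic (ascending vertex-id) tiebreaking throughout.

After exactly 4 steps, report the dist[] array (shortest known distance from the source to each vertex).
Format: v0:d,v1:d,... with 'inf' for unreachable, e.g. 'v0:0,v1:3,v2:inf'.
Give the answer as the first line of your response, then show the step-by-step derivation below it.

v0:7,v1:32,v2:24,v3:inf,v4:inf,v5:0,v6:30,v7:24

step 1: dist = v0:7,v1:inf,v2:inf,v3:inf,v4:inf,v5:0,v6:inf,v7:inf
step 2: dist = v0:7,v1:inf,v2:24,v3:inf,v4:inf,v5:0,v6:inf,v7:24
step 3: dist = v0:7,v1:32,v2:24,v3:inf,v4:inf,v5:0,v6:inf,v7:24
step 4: dist = v0:7,v1:32,v2:24,v3:inf,v4:inf,v5:0,v6:30,v7:24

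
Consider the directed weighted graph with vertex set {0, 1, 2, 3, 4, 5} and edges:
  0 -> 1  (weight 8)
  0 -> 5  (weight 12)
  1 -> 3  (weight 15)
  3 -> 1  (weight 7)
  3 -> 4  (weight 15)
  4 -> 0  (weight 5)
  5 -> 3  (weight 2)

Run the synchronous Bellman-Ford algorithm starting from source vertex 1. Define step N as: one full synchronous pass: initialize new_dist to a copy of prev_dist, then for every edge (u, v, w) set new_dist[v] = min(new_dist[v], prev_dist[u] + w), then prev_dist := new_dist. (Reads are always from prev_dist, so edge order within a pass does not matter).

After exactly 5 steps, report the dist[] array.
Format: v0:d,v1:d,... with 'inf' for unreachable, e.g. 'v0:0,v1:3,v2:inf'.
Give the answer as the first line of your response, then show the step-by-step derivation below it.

v0:35,v1:0,v2:inf,v3:15,v4:30,v5:47

step 1: dist = v0:inf,v1:0,v2:inf,v3:15,v4:inf,v5:inf
step 2: dist = v0:inf,v1:0,v2:inf,v3:15,v4:30,v5:inf
step 3: dist = v0:35,v1:0,v2:inf,v3:15,v4:30,v5:inf
step 4: dist = v0:35,v1:0,v2:inf,v3:15,v4:30,v5:47
step 5: dist = v0:35,v1:0,v2:inf,v3:15,v4:30,v5:47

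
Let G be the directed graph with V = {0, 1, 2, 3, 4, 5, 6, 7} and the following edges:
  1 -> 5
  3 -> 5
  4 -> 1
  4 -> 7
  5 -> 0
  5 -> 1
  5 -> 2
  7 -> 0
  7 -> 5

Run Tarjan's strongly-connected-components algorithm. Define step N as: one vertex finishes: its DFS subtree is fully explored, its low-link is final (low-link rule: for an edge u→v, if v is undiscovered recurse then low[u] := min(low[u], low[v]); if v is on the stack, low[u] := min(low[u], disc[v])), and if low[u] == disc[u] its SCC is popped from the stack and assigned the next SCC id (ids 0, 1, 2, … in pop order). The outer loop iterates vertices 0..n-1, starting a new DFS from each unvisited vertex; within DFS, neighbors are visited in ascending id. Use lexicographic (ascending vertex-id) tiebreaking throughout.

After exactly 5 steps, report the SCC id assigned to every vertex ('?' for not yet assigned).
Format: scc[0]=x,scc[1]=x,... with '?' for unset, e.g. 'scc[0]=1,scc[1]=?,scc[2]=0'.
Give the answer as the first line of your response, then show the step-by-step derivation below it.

scc[0]=0,scc[1]=2,scc[2]=1,scc[3]=3,scc[4]=?,scc[5]=2,scc[6]=?,scc[7]=?

step 1: low=(low[0]=0,low[1]=?,low[2]=?,low[3]=?,low[4]=?,low[5]=?,low[6]=?,low[7]=?); scc=(scc[0]=0,scc[1]=?,scc[2]=?,scc[3]=?,scc[4]=?,scc[5]=?,scc[6]=?,scc[7]=?)
step 2: low=(low[0]=0,low[1]=1,low[2]=3,low[3]=?,low[4]=?,low[5]=1,low[6]=?,low[7]=?); scc=(scc[0]=0,scc[1]=?,scc[2]=1,scc[3]=?,scc[4]=?,scc[5]=?,scc[6]=?,scc[7]=?)
step 3: low=(low[0]=0,low[1]=1,low[2]=3,low[3]=?,low[4]=?,low[5]=1,low[6]=?,low[7]=?); scc=(scc[0]=0,scc[1]=?,scc[2]=1,scc[3]=?,scc[4]=?,scc[5]=?,scc[6]=?,scc[7]=?)
step 4: low=(low[0]=0,low[1]=1,low[2]=3,low[3]=?,low[4]=?,low[5]=1,low[6]=?,low[7]=?); scc=(scc[0]=0,scc[1]=2,scc[2]=1,scc[3]=?,scc[4]=?,scc[5]=2,scc[6]=?,scc[7]=?)
step 5: low=(low[0]=0,low[1]=1,low[2]=3,low[3]=4,low[4]=?,low[5]=1,low[6]=?,low[7]=?); scc=(scc[0]=0,scc[1]=2,scc[2]=1,scc[3]=3,scc[4]=?,scc[5]=2,scc[6]=?,scc[7]=?)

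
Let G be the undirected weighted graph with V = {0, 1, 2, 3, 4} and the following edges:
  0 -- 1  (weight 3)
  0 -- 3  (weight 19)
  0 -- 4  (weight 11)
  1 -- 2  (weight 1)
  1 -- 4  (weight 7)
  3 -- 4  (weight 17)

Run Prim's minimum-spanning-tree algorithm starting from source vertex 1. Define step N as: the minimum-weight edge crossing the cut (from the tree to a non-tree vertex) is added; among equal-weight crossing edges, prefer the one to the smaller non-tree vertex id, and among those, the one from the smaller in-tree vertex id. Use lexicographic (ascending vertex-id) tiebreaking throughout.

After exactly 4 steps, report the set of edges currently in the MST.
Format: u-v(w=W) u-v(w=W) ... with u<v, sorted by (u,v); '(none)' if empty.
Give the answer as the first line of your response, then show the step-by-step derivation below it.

0-1(w=3) 1-2(w=1) 1-4(w=7) 3-4(w=17)

step 1: add edge 1-2 (w=1); MST = {1-2(w=1)}
step 2: add edge 0-1 (w=3); MST = {0-1(w=3) 1-2(w=1)}
step 3: add edge 1-4 (w=7); MST = {0-1(w=3) 1-2(w=1) 1-4(w=7)}
step 4: add edge 3-4 (w=17); MST = {0-1(w=3) 1-2(w=1) 1-4(w=7) 3-4(w=17)}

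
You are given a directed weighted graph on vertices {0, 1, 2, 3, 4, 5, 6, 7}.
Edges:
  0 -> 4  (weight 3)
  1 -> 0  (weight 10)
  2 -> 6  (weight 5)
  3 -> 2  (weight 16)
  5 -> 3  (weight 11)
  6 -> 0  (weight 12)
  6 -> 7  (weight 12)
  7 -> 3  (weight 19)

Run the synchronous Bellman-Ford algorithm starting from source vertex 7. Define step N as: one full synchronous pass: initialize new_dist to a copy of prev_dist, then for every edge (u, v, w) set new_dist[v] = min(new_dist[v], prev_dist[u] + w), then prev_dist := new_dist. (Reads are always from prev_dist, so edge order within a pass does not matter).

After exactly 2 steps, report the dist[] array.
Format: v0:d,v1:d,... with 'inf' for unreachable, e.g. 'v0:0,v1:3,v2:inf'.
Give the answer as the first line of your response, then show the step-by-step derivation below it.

v0:inf,v1:inf,v2:35,v3:19,v4:inf,v5:inf,v6:inf,v7:0

step 1: dist = v0:inf,v1:inf,v2:inf,v3:19,v4:inf,v5:inf,v6:inf,v7:0
step 2: dist = v0:inf,v1:inf,v2:35,v3:19,v4:inf,v5:inf,v6:inf,v7:0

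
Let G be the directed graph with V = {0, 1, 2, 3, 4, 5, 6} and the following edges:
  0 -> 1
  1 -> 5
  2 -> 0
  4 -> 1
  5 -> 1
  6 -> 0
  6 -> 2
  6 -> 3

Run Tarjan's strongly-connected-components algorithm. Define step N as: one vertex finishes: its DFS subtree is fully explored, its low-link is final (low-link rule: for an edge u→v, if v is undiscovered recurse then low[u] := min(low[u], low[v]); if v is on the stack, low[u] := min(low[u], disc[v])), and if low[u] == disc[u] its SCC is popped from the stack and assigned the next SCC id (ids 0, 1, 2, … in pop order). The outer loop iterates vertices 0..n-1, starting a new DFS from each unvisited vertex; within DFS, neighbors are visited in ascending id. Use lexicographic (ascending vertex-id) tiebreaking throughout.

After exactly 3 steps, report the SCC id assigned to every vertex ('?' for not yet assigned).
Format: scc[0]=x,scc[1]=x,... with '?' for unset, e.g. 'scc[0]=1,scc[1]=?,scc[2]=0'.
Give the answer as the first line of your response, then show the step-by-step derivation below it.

scc[0]=1,scc[1]=0,scc[2]=?,scc[3]=?,scc[4]=?,scc[5]=0,scc[6]=?

step 1: low=(low[0]=0,low[1]=1,low[2]=?,low[3]=?,low[4]=?,low[5]=1,low[6]=?); scc=(scc[0]=?,scc[1]=?,scc[2]=?,scc[3]=?,scc[4]=?,scc[5]=?,scc[6]=?)
step 2: low=(low[0]=0,low[1]=1,low[2]=?,low[3]=?,low[4]=?,low[5]=1,low[6]=?); scc=(scc[0]=?,scc[1]=0,scc[2]=?,scc[3]=?,scc[4]=?,scc[5]=0,scc[6]=?)
step 3: low=(low[0]=0,low[1]=1,low[2]=?,low[3]=?,low[4]=?,low[5]=1,low[6]=?); scc=(scc[0]=1,scc[1]=0,scc[2]=?,scc[3]=?,scc[4]=?,scc[5]=0,scc[6]=?)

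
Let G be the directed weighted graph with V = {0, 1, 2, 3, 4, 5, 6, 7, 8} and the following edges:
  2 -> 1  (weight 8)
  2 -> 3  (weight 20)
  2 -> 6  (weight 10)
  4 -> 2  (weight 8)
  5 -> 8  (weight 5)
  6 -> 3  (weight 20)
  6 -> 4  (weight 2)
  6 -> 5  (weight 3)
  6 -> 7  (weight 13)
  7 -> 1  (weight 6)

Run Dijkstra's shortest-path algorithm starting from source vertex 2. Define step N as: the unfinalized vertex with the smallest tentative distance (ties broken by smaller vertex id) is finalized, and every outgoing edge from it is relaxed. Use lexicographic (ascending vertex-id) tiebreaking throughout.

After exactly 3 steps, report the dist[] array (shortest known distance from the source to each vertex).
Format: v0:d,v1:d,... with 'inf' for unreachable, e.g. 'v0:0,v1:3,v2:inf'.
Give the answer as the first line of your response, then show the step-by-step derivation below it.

v0:inf,v1:8,v2:0,v3:20,v4:12,v5:13,v6:10,v7:23,v8:inf

step 1: dist = v0:inf,v1:8,v2:0,v3:20,v4:inf,v5:inf,v6:10,v7:inf,v8:inf
step 2: dist = v0:inf,v1:8,v2:0,v3:20,v4:inf,v5:inf,v6:10,v7:inf,v8:inf
step 3: dist = v0:inf,v1:8,v2:0,v3:20,v4:12,v5:13,v6:10,v7:23,v8:inf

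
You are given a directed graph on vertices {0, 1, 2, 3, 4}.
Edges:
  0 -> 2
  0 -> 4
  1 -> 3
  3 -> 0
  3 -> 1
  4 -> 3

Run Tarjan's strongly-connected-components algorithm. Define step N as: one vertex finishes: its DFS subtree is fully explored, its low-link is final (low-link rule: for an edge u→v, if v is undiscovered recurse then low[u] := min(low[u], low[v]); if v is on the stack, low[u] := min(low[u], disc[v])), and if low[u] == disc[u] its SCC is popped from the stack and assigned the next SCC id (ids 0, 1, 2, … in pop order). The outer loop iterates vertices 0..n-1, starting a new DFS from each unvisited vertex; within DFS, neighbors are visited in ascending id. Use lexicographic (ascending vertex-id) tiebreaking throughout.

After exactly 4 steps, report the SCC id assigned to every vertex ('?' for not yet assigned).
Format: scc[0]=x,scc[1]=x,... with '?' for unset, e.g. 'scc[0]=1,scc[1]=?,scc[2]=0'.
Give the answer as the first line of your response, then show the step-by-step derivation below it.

scc[0]=?,scc[1]=?,scc[2]=0,scc[3]=?,scc[4]=?

step 1: low=(low[0]=0,low[1]=?,low[2]=1,low[3]=?,low[4]=?); scc=(scc[0]=?,scc[1]=?,scc[2]=0,scc[3]=?,scc[4]=?)
step 2: low=(low[0]=0,low[1]=3,low[2]=1,low[3]=0,low[4]=2); scc=(scc[0]=?,scc[1]=?,scc[2]=0,scc[3]=?,scc[4]=?)
step 3: low=(low[0]=0,low[1]=3,low[2]=1,low[3]=0,low[4]=2); scc=(scc[0]=?,scc[1]=?,scc[2]=0,scc[3]=?,scc[4]=?)
step 4: low=(low[0]=0,low[1]=3,low[2]=1,low[3]=0,low[4]=0); scc=(scc[0]=?,scc[1]=?,scc[2]=0,scc[3]=?,scc[4]=?)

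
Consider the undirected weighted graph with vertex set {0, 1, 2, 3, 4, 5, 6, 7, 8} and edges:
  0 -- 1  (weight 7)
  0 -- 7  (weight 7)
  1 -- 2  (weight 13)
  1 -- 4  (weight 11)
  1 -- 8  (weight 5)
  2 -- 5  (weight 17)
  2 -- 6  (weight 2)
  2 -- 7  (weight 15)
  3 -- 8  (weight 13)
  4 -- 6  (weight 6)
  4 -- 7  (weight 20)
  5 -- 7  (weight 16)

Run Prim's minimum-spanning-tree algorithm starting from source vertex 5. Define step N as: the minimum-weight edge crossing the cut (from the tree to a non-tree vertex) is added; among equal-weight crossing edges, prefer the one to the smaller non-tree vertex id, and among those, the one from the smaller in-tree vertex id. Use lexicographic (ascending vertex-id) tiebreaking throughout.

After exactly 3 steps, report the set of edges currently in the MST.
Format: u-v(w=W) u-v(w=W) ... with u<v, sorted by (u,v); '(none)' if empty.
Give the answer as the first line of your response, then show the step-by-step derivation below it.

0-1(w=7) 0-7(w=7) 5-7(w=16)

step 1: add edge 5-7 (w=16); MST = {5-7(w=16)}
step 2: add edge 0-7 (w=7); MST = {0-7(w=7) 5-7(w=16)}
step 3: add edge 0-1 (w=7); MST = {0-1(w=7) 0-7(w=7) 5-7(w=16)}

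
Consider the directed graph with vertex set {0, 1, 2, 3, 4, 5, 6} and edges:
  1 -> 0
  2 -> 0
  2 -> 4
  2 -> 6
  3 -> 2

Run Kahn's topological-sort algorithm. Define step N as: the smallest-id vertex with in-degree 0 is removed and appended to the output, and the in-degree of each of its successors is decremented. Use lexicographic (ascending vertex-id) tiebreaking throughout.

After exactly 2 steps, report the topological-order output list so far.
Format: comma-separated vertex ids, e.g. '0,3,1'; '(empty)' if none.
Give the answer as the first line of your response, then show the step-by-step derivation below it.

1,3

step 1: output 1; order=[1]; indeg=(1,0,1,0,1,0,1)
step 2: output 3; order=[1,3]; indeg=(1,0,0,0,1,0,1)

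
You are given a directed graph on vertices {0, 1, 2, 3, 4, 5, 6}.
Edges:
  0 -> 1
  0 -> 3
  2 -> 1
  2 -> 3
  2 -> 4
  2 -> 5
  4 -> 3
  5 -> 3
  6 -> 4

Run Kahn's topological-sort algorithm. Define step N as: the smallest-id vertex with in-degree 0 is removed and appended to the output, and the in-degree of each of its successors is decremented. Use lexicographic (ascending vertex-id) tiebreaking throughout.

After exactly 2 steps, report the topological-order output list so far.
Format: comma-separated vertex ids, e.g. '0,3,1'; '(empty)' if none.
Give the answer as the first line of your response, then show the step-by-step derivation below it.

0,2

step 1: output 0; order=[0]; indeg=(0,1,0,3,2,1,0)
step 2: output 2; order=[0,2]; indeg=(0,0,0,2,1,0,0)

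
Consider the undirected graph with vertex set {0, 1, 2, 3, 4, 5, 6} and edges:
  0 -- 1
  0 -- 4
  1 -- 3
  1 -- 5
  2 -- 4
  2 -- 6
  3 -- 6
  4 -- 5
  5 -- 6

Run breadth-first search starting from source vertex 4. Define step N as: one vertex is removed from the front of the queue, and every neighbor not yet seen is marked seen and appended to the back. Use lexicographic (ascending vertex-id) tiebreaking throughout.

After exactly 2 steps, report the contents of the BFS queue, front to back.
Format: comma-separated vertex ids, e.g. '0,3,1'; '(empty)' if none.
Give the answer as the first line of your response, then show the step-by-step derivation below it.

2,5,1

step 1: dequeue 4; queue=[0,2,5]; order=4
step 2: dequeue 0; queue=[2,5,1]; order=4,0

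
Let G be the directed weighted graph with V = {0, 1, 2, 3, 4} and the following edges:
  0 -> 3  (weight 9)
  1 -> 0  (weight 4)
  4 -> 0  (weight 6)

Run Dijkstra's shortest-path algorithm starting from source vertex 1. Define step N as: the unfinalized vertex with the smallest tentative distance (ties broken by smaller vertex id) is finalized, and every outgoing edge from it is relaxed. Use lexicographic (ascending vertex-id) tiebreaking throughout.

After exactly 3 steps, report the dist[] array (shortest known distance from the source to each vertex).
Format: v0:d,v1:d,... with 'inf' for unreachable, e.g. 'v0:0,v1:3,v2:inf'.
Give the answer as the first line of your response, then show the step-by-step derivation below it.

v0:4,v1:0,v2:inf,v3:13,v4:inf

step 1: dist = v0:4,v1:0,v2:inf,v3:inf,v4:inf
step 2: dist = v0:4,v1:0,v2:inf,v3:13,v4:inf
step 3: dist = v0:4,v1:0,v2:inf,v3:13,v4:inf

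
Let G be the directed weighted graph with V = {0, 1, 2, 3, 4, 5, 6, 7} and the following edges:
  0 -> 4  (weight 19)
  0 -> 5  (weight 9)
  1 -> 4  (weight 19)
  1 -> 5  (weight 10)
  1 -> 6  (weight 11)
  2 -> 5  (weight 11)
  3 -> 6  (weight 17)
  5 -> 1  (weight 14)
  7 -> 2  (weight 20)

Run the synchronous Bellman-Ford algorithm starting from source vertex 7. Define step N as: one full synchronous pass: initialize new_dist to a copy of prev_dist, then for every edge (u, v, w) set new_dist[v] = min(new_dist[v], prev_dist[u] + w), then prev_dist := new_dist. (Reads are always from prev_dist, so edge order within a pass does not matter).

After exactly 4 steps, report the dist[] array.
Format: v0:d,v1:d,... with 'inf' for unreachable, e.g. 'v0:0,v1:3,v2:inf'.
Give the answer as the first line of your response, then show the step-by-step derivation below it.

v0:inf,v1:45,v2:20,v3:inf,v4:64,v5:31,v6:56,v7:0

step 1: dist = v0:inf,v1:inf,v2:20,v3:inf,v4:inf,v5:inf,v6:inf,v7:0
step 2: dist = v0:inf,v1:inf,v2:20,v3:inf,v4:inf,v5:31,v6:inf,v7:0
step 3: dist = v0:inf,v1:45,v2:20,v3:inf,v4:inf,v5:31,v6:inf,v7:0
step 4: dist = v0:inf,v1:45,v2:20,v3:inf,v4:64,v5:31,v6:56,v7:0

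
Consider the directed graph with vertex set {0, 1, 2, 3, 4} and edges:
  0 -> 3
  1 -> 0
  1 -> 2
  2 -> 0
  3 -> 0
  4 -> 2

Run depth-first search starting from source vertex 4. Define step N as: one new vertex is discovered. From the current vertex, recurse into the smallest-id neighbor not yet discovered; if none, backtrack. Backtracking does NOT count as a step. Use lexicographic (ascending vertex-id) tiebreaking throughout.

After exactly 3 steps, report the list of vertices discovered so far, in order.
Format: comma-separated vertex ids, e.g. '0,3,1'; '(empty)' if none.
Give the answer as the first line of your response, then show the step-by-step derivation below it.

4,2,0

step 1: discover 4; path=4; order=4
step 2: discover 2; path=4>2; order=4,2
step 3: discover 0; path=4>2>0; order=4,2,0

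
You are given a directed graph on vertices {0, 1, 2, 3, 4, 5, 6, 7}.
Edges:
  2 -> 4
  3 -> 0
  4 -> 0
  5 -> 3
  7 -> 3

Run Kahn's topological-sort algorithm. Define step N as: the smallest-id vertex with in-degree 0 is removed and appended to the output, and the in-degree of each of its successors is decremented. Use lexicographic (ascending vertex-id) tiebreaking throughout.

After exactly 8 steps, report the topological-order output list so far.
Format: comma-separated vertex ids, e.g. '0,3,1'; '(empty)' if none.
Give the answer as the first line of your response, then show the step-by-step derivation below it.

1,2,4,5,6,7,3,0

step 1: output 1; order=[1]; indeg=(2,0,0,2,1,0,0,0)
step 2: output 2; order=[1,2]; indeg=(2,0,0,2,0,0,0,0)
step 3: output 4; order=[1,2,4]; indeg=(1,0,0,2,0,0,0,0)
step 4: output 5; order=[1,2,4,5]; indeg=(1,0,0,1,0,0,0,0)
step 5: output 6; order=[1,2,4,5,6]; indeg=(1,0,0,1,0,0,0,0)
step 6: output 7; order=[1,2,4,5,6,7]; indeg=(1,0,0,0,0,0,0,0)
step 7: output 3; order=[1,2,4,5,6,7,3]; indeg=(0,0,0,0,0,0,0,0)
step 8: output 0; order=[1,2,4,5,6,7,3,0]; indeg=(0,0,0,0,0,0,0,0)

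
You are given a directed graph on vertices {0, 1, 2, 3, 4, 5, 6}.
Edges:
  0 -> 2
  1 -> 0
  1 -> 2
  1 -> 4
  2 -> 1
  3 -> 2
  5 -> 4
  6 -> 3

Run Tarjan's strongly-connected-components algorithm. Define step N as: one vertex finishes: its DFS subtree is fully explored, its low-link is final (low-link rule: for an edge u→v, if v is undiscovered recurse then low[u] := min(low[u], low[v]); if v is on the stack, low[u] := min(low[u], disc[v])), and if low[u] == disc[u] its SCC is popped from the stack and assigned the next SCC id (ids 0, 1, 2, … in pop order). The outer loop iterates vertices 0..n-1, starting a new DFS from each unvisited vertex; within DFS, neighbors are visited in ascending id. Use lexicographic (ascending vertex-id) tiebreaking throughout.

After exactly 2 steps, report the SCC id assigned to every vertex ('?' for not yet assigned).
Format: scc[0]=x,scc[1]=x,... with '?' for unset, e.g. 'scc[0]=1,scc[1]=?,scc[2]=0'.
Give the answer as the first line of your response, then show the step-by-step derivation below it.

scc[0]=?,scc[1]=?,scc[2]=?,scc[3]=?,scc[4]=0,scc[5]=?,scc[6]=?

step 1: low=(low[0]=0,low[1]=0,low[2]=1,low[3]=?,low[4]=3,low[5]=?,low[6]=?); scc=(scc[0]=?,scc[1]=?,scc[2]=?,scc[3]=?,scc[4]=0,scc[5]=?,scc[6]=?)
step 2: low=(low[0]=0,low[1]=0,low[2]=1,low[3]=?,low[4]=3,low[5]=?,low[6]=?); scc=(scc[0]=?,scc[1]=?,scc[2]=?,scc[3]=?,scc[4]=0,scc[5]=?,scc[6]=?)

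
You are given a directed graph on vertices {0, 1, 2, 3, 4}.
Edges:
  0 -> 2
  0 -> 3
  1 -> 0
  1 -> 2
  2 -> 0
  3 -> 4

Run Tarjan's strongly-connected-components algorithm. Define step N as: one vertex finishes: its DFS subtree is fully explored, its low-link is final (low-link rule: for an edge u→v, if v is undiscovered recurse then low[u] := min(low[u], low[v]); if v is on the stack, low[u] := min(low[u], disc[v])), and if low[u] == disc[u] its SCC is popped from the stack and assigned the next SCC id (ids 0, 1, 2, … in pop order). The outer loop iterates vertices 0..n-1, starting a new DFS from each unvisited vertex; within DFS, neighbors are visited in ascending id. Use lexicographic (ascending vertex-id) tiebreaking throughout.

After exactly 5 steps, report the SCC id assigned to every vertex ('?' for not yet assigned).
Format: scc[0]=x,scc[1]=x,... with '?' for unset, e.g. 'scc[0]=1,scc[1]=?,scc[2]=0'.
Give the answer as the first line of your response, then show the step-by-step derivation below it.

scc[0]=2,scc[1]=3,scc[2]=2,scc[3]=1,scc[4]=0

step 1: low=(low[0]=0,low[1]=?,low[2]=0,low[3]=?,low[4]=?); scc=(scc[0]=?,scc[1]=?,scc[2]=?,scc[3]=?,scc[4]=?)
step 2: low=(low[0]=0,low[1]=?,low[2]=0,low[3]=2,low[4]=3); scc=(scc[0]=?,scc[1]=?,scc[2]=?,scc[3]=?,scc[4]=0)
step 3: low=(low[0]=0,low[1]=?,low[2]=0,low[3]=2,low[4]=3); scc=(scc[0]=?,scc[1]=?,scc[2]=?,scc[3]=1,scc[4]=0)
step 4: low=(low[0]=0,low[1]=?,low[2]=0,low[3]=2,low[4]=3); scc=(scc[0]=2,scc[1]=?,scc[2]=2,scc[3]=1,scc[4]=0)
step 5: low=(low[0]=0,low[1]=4,low[2]=0,low[3]=2,low[4]=3); scc=(scc[0]=2,scc[1]=3,scc[2]=2,scc[3]=1,scc[4]=0)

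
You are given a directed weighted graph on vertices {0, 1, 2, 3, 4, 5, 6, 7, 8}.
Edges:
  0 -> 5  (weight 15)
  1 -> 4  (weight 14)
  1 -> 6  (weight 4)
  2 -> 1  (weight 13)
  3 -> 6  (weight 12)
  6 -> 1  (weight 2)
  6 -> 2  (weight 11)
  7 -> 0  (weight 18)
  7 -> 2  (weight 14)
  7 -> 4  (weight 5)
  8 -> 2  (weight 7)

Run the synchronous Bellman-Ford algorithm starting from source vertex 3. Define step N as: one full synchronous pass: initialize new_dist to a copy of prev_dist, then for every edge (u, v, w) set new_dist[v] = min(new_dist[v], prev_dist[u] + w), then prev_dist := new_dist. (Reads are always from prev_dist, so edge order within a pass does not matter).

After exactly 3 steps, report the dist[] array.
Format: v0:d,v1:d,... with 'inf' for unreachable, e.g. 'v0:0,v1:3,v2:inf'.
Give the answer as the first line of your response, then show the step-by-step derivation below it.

v0:inf,v1:14,v2:23,v3:0,v4:28,v5:inf,v6:12,v7:inf,v8:inf

step 1: dist = v0:inf,v1:inf,v2:inf,v3:0,v4:inf,v5:inf,v6:12,v7:inf,v8:inf
step 2: dist = v0:inf,v1:14,v2:23,v3:0,v4:inf,v5:inf,v6:12,v7:inf,v8:inf
step 3: dist = v0:inf,v1:14,v2:23,v3:0,v4:28,v5:inf,v6:12,v7:inf,v8:inf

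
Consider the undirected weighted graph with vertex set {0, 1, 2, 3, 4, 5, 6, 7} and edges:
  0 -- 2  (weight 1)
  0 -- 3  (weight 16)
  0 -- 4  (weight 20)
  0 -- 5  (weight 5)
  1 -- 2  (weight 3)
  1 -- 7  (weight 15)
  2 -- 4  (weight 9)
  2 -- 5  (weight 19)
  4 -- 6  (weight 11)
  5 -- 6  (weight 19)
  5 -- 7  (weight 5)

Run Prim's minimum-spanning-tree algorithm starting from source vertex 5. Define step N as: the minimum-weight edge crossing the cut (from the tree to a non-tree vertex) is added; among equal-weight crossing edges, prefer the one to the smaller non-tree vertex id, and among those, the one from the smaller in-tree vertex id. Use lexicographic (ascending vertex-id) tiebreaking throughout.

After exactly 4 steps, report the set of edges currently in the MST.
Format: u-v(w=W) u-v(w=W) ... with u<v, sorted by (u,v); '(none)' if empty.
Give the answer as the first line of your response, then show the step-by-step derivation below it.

0-2(w=1) 0-5(w=5) 1-2(w=3) 5-7(w=5)

step 1: add edge 0-5 (w=5); MST = {0-5(w=5)}
step 2: add edge 0-2 (w=1); MST = {0-2(w=1) 0-5(w=5)}
step 3: add edge 1-2 (w=3); MST = {0-2(w=1) 0-5(w=5) 1-2(w=3)}
step 4: add edge 5-7 (w=5); MST = {0-2(w=1) 0-5(w=5) 1-2(w=3) 5-7(w=5)}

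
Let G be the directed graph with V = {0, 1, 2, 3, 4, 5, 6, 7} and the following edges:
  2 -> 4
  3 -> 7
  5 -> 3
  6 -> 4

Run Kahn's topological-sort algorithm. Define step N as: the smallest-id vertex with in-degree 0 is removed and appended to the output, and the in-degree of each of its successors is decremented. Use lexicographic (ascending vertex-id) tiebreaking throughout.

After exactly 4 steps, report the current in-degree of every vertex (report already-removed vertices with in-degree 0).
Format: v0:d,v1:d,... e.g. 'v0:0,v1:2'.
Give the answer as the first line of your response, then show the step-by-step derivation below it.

v0:0,v1:0,v2:0,v3:0,v4:1,v5:0,v6:0,v7:1

step 1: output 0; order=[0]; indeg=(0,0,0,1,2,0,0,1)
step 2: output 1; order=[0,1]; indeg=(0,0,0,1,2,0,0,1)
step 3: output 2; order=[0,1,2]; indeg=(0,0,0,1,1,0,0,1)
step 4: output 5; order=[0,1,2,5]; indeg=(0,0,0,0,1,0,0,1)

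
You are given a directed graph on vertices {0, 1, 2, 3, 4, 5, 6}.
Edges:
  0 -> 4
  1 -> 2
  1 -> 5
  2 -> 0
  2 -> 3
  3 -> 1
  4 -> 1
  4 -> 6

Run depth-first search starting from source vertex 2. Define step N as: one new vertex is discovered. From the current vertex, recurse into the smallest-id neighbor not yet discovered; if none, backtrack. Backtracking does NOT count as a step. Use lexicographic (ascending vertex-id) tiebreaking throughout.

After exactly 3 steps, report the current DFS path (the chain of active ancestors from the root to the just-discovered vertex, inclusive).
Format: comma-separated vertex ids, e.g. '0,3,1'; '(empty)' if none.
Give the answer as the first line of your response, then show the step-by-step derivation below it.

2,0,4

step 1: discover 2; path=2; order=2
step 2: discover 0; path=2>0; order=2,0
step 3: discover 4; path=2>0>4; order=2,0,4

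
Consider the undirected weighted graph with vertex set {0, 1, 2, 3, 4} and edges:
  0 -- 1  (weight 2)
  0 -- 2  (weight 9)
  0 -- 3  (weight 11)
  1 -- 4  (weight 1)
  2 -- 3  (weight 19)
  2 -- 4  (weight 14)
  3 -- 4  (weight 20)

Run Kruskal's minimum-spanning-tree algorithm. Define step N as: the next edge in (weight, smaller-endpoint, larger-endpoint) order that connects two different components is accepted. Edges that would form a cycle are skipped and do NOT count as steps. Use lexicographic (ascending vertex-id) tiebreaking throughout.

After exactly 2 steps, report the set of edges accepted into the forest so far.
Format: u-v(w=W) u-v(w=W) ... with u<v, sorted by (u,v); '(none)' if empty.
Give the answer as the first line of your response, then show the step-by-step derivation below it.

0-1(w=2) 1-4(w=1)

step 1: add edge 1-4 (w=1); MST = {1-4(w=1)}
step 2: add edge 0-1 (w=2); MST = {0-1(w=2) 1-4(w=1)}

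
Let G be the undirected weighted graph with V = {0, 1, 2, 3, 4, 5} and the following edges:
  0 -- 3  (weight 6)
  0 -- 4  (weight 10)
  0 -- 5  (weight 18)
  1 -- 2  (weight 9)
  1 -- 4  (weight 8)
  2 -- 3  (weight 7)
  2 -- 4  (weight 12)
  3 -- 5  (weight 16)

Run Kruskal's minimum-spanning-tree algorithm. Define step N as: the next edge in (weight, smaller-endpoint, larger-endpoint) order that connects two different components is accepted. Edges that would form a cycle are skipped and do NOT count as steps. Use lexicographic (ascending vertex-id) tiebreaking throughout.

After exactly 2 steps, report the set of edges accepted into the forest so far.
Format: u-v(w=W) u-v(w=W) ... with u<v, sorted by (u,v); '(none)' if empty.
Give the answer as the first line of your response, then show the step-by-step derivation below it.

0-3(w=6) 2-3(w=7)

step 1: add edge 0-3 (w=6); MST = {0-3(w=6)}
step 2: add edge 2-3 (w=7); MST = {0-3(w=6) 2-3(w=7)}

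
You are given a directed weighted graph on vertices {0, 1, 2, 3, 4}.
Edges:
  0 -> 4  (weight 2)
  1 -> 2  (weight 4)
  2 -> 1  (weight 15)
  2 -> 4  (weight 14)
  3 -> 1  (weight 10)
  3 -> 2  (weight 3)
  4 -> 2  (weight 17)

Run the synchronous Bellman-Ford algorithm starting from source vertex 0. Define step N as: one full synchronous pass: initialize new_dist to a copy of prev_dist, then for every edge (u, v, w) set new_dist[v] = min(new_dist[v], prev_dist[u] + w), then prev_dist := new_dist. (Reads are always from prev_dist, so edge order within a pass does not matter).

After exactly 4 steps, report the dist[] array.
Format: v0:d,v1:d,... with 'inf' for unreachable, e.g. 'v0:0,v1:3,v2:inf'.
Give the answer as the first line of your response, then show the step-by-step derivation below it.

v0:0,v1:34,v2:19,v3:inf,v4:2

step 1: dist = v0:0,v1:inf,v2:inf,v3:inf,v4:2
step 2: dist = v0:0,v1:inf,v2:19,v3:inf,v4:2
step 3: dist = v0:0,v1:34,v2:19,v3:inf,v4:2
step 4: dist = v0:0,v1:34,v2:19,v3:inf,v4:2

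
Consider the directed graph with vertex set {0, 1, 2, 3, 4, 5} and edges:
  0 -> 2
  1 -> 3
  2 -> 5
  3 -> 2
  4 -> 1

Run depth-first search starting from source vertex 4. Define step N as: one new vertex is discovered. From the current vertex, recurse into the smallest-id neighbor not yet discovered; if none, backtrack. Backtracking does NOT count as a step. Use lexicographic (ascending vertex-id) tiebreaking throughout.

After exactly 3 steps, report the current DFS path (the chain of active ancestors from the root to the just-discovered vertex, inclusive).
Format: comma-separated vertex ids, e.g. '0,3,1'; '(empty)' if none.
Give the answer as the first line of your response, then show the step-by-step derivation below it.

4,1,3

step 1: discover 4; path=4; order=4
step 2: discover 1; path=4>1; order=4,1
step 3: discover 3; path=4>1>3; order=4,1,3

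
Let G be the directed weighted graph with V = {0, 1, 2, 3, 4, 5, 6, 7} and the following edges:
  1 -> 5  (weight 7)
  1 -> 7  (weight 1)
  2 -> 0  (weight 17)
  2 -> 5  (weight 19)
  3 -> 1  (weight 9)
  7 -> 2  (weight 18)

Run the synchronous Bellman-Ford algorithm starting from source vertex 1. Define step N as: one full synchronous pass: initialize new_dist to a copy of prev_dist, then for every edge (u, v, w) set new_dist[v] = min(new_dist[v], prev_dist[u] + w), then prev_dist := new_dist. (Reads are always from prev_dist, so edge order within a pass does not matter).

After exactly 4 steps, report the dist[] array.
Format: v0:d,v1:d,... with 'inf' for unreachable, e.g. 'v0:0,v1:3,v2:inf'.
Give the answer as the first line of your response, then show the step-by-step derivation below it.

v0:36,v1:0,v2:19,v3:inf,v4:inf,v5:7,v6:inf,v7:1

step 1: dist = v0:inf,v1:0,v2:inf,v3:inf,v4:inf,v5:7,v6:inf,v7:1
step 2: dist = v0:inf,v1:0,v2:19,v3:inf,v4:inf,v5:7,v6:inf,v7:1
step 3: dist = v0:36,v1:0,v2:19,v3:inf,v4:inf,v5:7,v6:inf,v7:1
step 4: dist = v0:36,v1:0,v2:19,v3:inf,v4:inf,v5:7,v6:inf,v7:1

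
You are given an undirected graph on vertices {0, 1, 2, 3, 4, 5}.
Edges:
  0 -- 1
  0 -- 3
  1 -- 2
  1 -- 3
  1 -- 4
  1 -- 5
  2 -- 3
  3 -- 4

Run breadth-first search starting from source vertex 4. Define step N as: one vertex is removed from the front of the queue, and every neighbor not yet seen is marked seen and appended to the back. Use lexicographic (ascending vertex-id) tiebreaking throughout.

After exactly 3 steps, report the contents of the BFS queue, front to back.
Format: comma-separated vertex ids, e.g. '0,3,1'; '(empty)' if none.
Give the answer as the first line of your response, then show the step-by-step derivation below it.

0,2,5

step 1: dequeue 4; queue=[1,3]; order=4
step 2: dequeue 1; queue=[3,0,2,5]; order=4,1
step 3: dequeue 3; queue=[0,2,5]; order=4,1,3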